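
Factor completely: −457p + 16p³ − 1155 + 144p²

Testing divisors of the constant over divisors of the leading coefficient, p = −11 is a root, so (p + 11) divides it; the quotient is 16p² − 32p − 105.
The remaining quadratic factors as (4p + 7)(4p − 15).

(4p + 7)(4p − 15)(p + 11)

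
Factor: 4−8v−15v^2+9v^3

(3v+2)(3v−1)(v−2)

By the rational root theorem, v = 1/3 is a root, giving the factor (3v−1) and quotient 3v^2−4v−4.
The remaining quadratic factors as (v−2)(3v+2).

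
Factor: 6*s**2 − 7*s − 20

Need a pair with product 6·(−20) = −120 and sum −7: that's 8 and −15.
Split the middle term: 6*s**2 + 8*s − 15*s − 20 = 2*s*(3*s + 4) − 5*(3*s + 4).

(2*s − 5)*(3*s + 4)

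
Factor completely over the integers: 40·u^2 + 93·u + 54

(5·u + 6)·(8·u + 9)

Need a pair with product 40·54 = 2160 and sum 93: that's 48 and 45.
Split the middle term: 40·u^2 + 48·u + 45·u + 54 = 8·u·(5·u + 6) + 9·(5·u + 6).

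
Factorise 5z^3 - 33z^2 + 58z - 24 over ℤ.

Among the possible rational roots, z = 2 is a root, giving the factor (z - 2) and quotient 5z^2 - 23z + 12.
The remaining quadratic factors as (5z - 3)(z - 4).

(5z - 3)(z - 2)(z - 4)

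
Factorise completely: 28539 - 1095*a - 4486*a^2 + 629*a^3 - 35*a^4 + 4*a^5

Testing divisors of the constant over divisors of the leading coefficient, a = -9/4 is a root, so (4*a + 9) is a factor; dividing leaves a^4 - 11*a^3 + 182*a^2 - 1531*a + 3171.
Next, a = 7 is a root, so (a - 7) divides it; the quotient is a^3 - 4*a^2 + 154*a - 453.
Next, a = 3 is a root, giving the factor (a - 3) and quotient a^2 - a + 151.
The quadratic a^2 - a + 151 has discriminant -603 < 0 and is irreducible over ℤ.

(4*a + 9)*(a - 3)*(a - 7)*(a^2 - a + 151)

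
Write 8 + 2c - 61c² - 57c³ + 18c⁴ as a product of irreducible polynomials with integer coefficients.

(2c + 1)(3c + 2)(3c - 1)(c - 4)

Among the possible rational roots, c = -1/2 is a root, so (2c + 1) divides it; the quotient is 9c³ - 33c² - 14c + 8.
Then c = -2/3 is a root, so (3c + 2) is a factor; dividing leaves 3c² - 13c + 4.
The remaining quadratic factors as (3c - 1)(c - 4).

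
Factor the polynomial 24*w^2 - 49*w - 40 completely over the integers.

Need a pair with product 24·(-40) = -960 and sum -49: that's 15 and -64.
Split the middle term: 24*w^2 + 15*w - 64*w - 40 = 3*w*(8*w + 5) - 8*(8*w + 5).

(3*w - 8)*(8*w + 5)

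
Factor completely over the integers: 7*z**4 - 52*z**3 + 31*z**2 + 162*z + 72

By the rational root theorem, z = -1 is a root, giving the factor (z + 1) and quotient 7*z**3 - 59*z**2 + 90*z + 72.
Next, z = -4/7 is a root, giving the factor (7*z + 4) and quotient z**2 - 9*z + 18.
The remaining quadratic factors as (z - 3)(z - 6).

(7*z + 4)*(z + 1)*(z - 3)*(z - 6)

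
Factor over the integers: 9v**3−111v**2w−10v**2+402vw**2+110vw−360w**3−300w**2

Group: v(9v**2−66vw−10v+72w**2+60w) − 5w(9v**2−66vw−10v+72w**2+60w); both groups contain (9v**2−66vw−10v+72w**2+60w), so (v−5w) is a factor with cofactor 9v**2−66vw−10v+72w**2+60w.
The cofactor groups again: 9v**2−66vw−10v+72w**2+60w = v(9v−12w−10) − 6w(9v−12w−10); both groups contain (9v−12w−10), giving (v−6w)(9v−12w−10).

(9v−12w−10)(v−5w)(v−6w)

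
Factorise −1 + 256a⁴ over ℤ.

Difference of squares twice: with A = 4a and B = 1, A⁴ − B⁴ = (A² − B²)(A² + B²), and A² − B² factors again.

(4a + 1)(4a − 1)(16a² + 1)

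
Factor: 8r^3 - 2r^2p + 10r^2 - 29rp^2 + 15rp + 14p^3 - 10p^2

(4r - 7p + 5)(2r - p)(r + 2p)

Group: 4r(2r^2 + 3rp - 2p^2) + (-7p + 5)(2r^2 + 3rp - 2p^2); both groups contain (2r^2 + 3rp - 2p^2), so (4r - 7p + 5) is a factor with cofactor 2r^2 + 3rp - 2p^2.
The cofactor groups again: 2r^2 + 3rp - 2p^2 = r(2r - p) + 2p(2r - p); both groups contain (2r - p), giving (r + 2p)(2r - p).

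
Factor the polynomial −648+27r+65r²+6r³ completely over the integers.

(2r+9)(3r−8)(r+9)

By the rational root theorem, r = −9/2 is a root, so (2r+9) divides it; the quotient is 3r²+19r−72.
The remaining quadratic factors as (3r−8)(r+9).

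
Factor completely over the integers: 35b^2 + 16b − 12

Need a pair with product 35·(−12) = −420 and sum 16: that's −14 and 30.
Split the middle term: 35b^2 − 14b + 30b − 12 = 7b(5b − 2) + 6(5b − 2).

(5b − 2)(7b + 6)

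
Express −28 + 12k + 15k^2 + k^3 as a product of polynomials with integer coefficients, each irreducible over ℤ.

Trying the rational-root candidates, k = −2 is a root, so (k + 2) is a factor; dividing leaves k^2 + 13k − 14.
The remaining quadratic factors as (k − 1)(k + 14).

(k + 14)(k + 2)(k − 1)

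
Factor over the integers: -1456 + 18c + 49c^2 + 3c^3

(3c - 14)(c + 13)(c + 8)

Among the possible rational roots, c = -13 is a root, so (c + 13) is a factor; dividing leaves 3c^2 + 10c - 112.
The remaining quadratic factors as (c + 8)(3c - 14).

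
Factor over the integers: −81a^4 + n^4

Write as (n^2)² − (9a^2)², then factor n^2 − 9a^2 once more.

(n − 3a)(n + 3a)(n^2 + 9a^2)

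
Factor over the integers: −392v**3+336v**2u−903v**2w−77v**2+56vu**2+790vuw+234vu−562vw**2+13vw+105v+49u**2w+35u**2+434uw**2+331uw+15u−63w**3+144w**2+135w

Group: 7v(−56v**2+56vu−57vw−11v+49uw+35u−7w**2+16w+15) + (u+9w)(−56v**2+56vu−57vw−11v+49uw+35u−7w**2+16w+15); both groups contain (−56v**2+56vu−57vw−11v+49uw+35u−7w**2+16w+15), so (7v+u+9w) is a factor with cofactor −56v**2+56vu−57vw−11v+49uw+35u−7w**2+16w+15.
The cofactor groups again: −56v**2+56vu−57vw−11v+49uw+35u−7w**2+16w+15 = −8v(7v−7u+w−3) + (−7w−5)(7v−7u+w−3); both groups contain (7v−7u+w−3), giving −(8v+7w+5)(7v−7u+w−3).

−(7v−7u+w−3)(8v+7w+5)(7v+u+9w)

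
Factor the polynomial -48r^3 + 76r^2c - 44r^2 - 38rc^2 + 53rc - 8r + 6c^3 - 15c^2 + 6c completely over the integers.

-(4r - 2c + 1)(4r - 3c)(3r - c + 2)

Group: 3r(-16r^2 + 20rc - 4r - 6c^2 + 3c) + (-c + 2)(-16r^2 + 20rc - 4r - 6c^2 + 3c); both groups contain (-16r^2 + 20rc - 4r - 6c^2 + 3c), so (3r - c + 2) is a factor with cofactor -16r^2 + 20rc - 4r - 6c^2 + 3c.
The cofactor groups again: -16r^2 + 20rc - 4r - 6c^2 + 3c = -4r(4r - 2c + 1) + 3c(4r - 2c + 1); both groups contain (4r - 2c + 1), giving -(4r - 3c)(4r - 2c + 1).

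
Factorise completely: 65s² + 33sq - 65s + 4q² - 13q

(13s + 4q - 13)(5s + q)

Group: 13s(5s + q) + (4q - 13)(5s + q); both groups contain (5s + q).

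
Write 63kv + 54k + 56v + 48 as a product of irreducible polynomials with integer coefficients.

(7v + 6)(9k + 8)

Group as (63kv + 54k) + (56v + 48) = 9k(7v + 6) + 8(7v + 6).
Both groups share the factor (7v + 6).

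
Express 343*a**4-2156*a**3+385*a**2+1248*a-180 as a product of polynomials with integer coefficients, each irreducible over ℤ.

(7*a+5)*(7*a-1)*(7*a-6)*(a-6)

Trying the rational-root candidates, a = -5/7 is a root, giving the factor (7*a+5) and quotient 49*a**3-343*a**2+300*a-36.
Next, a = 1/7 is a root, so (7*a-1) is a factor; dividing leaves 7*a**2-48*a+36.
The remaining quadratic factors as (a-6)(7*a-6).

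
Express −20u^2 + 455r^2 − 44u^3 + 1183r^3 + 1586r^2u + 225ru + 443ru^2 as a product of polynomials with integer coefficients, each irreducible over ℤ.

Group: 7r(169r^2 + 130ru + 65r − 11u^2 − 5u) + 4u(169r^2 + 130ru + 65r − 11u^2 − 5u); both groups contain (169r^2 + 130ru + 65r − 11u^2 − 5u), so (7r + 4u) is a factor with cofactor 169r^2 + 130ru + 65r − 11u^2 − 5u.
The cofactor groups again: 169r^2 + 130ru + 65r − 11u^2 − 5u = 13r(13r + 11u + 5) − u(13r + 11u + 5); both groups contain (13r + 11u + 5), giving (13r − u)(13r + 11u + 5).

(13r + 11u + 5)(13r − u)(7r + 4u)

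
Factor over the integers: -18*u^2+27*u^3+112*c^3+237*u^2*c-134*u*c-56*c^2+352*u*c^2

Group: 9*u*(3*u^2+25*u*c-2*u+28*c^2-14*c) + 4*c*(3*u^2+25*u*c-2*u+28*c^2-14*c); both groups contain (3*u^2+25*u*c-2*u+28*c^2-14*c), so (9*u+4*c) is a factor with cofactor 3*u^2+25*u*c-2*u+28*c^2-14*c.
The cofactor groups again: 3*u^2+25*u*c-2*u+28*c^2-14*c = u*(3*u+4*c-2) + 7*c*(3*u+4*c-2); both groups contain (3*u+4*c-2), giving (u+7*c)*(3*u+4*c-2).

(3*u+4*c-2)*(9*u+4*c)*(u+7*c)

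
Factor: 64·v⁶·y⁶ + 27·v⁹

Factor out v⁶ first: what remains is 27·v³ + 64·y⁶.
Recognize a sum of cubes with the parts 3·v and 4·y².

v⁶·(3·v + 4·y²)·(9·v² - 12·v·y² + 16·y⁴)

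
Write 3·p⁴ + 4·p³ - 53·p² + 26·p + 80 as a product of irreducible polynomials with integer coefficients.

Among the possible rational roots, p = 2 is a root, giving the factor (p - 2) and quotient 3·p³ + 10·p² - 33·p - 40.
Next, p = -1 is a root, giving the factor (p + 1) and quotient 3·p² + 7·p - 40.
The remaining quadratic factors as (3·p - 8)(p + 5).

(3·p - 8)·(p + 1)·(p + 5)·(p - 2)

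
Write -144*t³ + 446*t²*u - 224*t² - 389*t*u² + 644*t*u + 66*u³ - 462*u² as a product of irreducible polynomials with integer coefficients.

Group: 9*t*(-16*t² + 46*t*u - 33*u²) + (-2*u + 14)*(-16*t² + 46*t*u - 33*u²); both groups contain (-16*t² + 46*t*u - 33*u²), so (9*t - 2*u + 14) is a factor with cofactor -16*t² + 46*t*u - 33*u².
The cofactor groups again: -16*t² + 46*t*u - 33*u² = -8*t*(2*t - 3*u) + 11*u*(2*t - 3*u); both groups contain (2*t - 3*u), giving -(8*t - 11*u)*(2*t - 3*u).

-(2*t - 3*u)*(8*t - 11*u)*(9*t - 2*u + 14)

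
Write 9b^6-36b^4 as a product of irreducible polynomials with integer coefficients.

Pull out the common factor 9b^4, leaving b^2-4.
Recognize a difference of squares with the parts b and 2.

9b^4(b+2)(b-2)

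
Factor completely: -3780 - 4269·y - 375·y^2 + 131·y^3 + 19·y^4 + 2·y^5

(2·y + 9)·(y + 1)·(y - 5)·(y^2 + 9·y + 84)

By the rational root theorem, y = -9/2 is a root, so (2·y + 9) is a factor; dividing leaves y^4 + 5·y^3 + 43·y^2 - 381·y - 420.
Continuing, y = 5 is a root, so (y - 5) is a factor; dividing leaves y^3 + 10·y^2 + 93·y + 84.
Continuing, y = -1 is a root, so (y + 1) divides it; the quotient is y^2 + 9·y + 84.
The quadratic y^2 + 9·y + 84 has discriminant -255 < 0 and is irreducible over ℤ.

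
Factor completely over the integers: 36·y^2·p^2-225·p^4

Every term has a factor of 9·p^2. Then 4·y^2-25·p^2 = (2·y)² − (5·p)².

9·p^2·(2·y-5·p)·(2·y+5·p)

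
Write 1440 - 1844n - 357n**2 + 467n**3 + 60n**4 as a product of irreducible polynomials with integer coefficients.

Among the possible rational roots, n = 4/5 is a root, so (5n - 4) divides it; the quotient is 12n**3 + 103n**2 + 11n - 360.
Next, n = 5/3 is a root, so (3n - 5) divides it; the quotient is 4n**2 + 41n + 72.
The remaining quadratic factors as (4n + 9)(n + 8).

(3n - 5)(4n + 9)(5n - 4)(n + 8)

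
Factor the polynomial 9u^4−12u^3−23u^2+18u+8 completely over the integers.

Among the possible rational roots, u = −1/3 is a root, so (3u+1) is a factor; dividing leaves 3u^3−5u^2−6u+8.
Then u = 2 is a root, so (u−2) divides it; the quotient is 3u^2+u−4.
The remaining quadratic factors as (3u+4)(u−1).

(3u+1)(3u+4)(u−1)(u−2)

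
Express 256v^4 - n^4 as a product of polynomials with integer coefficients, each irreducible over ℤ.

(4v - n)(4v + n)(16v^2 + n^2)

Difference of squares twice: with A = 4v and B = n, A⁴ − B⁴ = (A² − B²)(A² + B²), and A² − B² factors again.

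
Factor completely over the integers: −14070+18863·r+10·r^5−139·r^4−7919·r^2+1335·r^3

Testing divisors of the constant over divisors of the leading coefficient, r = 6 is a root, giving the factor (r−6) and quotient 10·r^4−79·r^3+861·r^2−2753·r+2345.
Then r = 5/2 is a root, so (2·r−5) divides it; the quotient is 5·r^3−27·r^2+363·r−469.
Next, r = 7/5 is a root, so (5·r−7) divides it; the quotient is r^2−4·r+67.
The quadratic r^2−4·r+67 has discriminant −252 < 0 and is irreducible over ℤ.

(2·r−5)·(5·r−7)·(r−6)·(r^2−4·r+67)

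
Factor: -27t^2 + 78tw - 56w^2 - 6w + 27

Group: -9t(3t - 4w - 3) + (14w - 9)(3t - 4w - 3); both groups contain (3t - 4w - 3).

-(3t - 4w - 3)(9t - 14w + 9)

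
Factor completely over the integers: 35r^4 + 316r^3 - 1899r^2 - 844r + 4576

By the rational root theorem, r = -8/5 is a root, giving the factor (5r + 8) and quotient 7r^3 + 52r^2 - 463r + 572.
Continuing, r = 11/7 is a root, so (7r - 11) is a factor; dividing leaves r^2 + 9r - 52.
The remaining quadratic factors as (r + 13)(r - 4).

(5r + 8)(7r - 11)(r + 13)(r - 4)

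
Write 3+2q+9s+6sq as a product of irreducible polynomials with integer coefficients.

Group as (6sq+9s) + (2q+3) = 3s(2q+3) + (2q+3).
Both groups share the factor (2q+3).

(2q+3)(3s+1)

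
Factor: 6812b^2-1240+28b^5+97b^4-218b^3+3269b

By the rational root theorem, b = -5/7 is a root, so (7b+5) divides it; the quotient is 4b^4+11b^3-39b^2+1001b-248.
Next, b = -8 is a root, so (b+8) divides it; the quotient is 4b^3-21b^2+129b-31.
Continuing, b = 1/4 is a root, so (4b-1) is a factor; dividing leaves b^2-5b+31.
The quadratic b^2-5b+31 has discriminant -99 < 0 and is irreducible over ℤ.

(4b-1)(7b+5)(b+8)(b^2-5b+31)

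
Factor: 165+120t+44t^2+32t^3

(8t+11)(4t^2+15)

Group as (32t^3+120t) + (44t^2+165) = 8t(4t^2+15) + 11(4t^2+15).
Both groups share the factor (4t^2+15).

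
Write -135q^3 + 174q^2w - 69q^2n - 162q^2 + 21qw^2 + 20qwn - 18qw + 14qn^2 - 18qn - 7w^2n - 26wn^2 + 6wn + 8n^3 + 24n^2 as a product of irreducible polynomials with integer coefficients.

Group: 5q(-27q^2 - 3qw - 3qn + wn + 4n^2) + (-7w + 2n + 6)(-27q^2 - 3qw - 3qn + wn + 4n^2); both groups contain (-27q^2 - 3qw - 3qn + wn + 4n^2), so (5q - 7w + 2n + 6) is a factor with cofactor -27q^2 - 3qw - 3qn + wn + 4n^2.
The cofactor groups again: -27q^2 - 3qw - 3qn + wn + 4n^2 = -3q(9q + w + 4n) + n(9q + w + 4n); both groups contain (9q + w + 4n), giving -(3q - n)(9q + w + 4n).

-(3q - n)(5q - 7w + 2n + 6)(9q + w + 4n)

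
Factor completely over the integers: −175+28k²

Factor out 7, leaving 4k²−25, which is a difference of two squares.

7(2k+5)(2k−5)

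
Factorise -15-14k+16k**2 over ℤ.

Need a pair with product 16·(-15) = -240 and sum -14: that's 10 and -24.
Split the middle term: 16k**2+10k - 24k-15 = 2k(8k+5) - 3(8k+5).

(2k-3)(8k+5)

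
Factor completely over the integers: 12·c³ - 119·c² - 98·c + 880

(3·c - 8)·(4·c + 11)·(c - 10)

Testing divisors of the constant over divisors of the leading coefficient, c = 10 is a root, so (c - 10) divides it; the quotient is 12·c² + c - 88.
The remaining quadratic factors as (4·c + 11)(3·c - 8).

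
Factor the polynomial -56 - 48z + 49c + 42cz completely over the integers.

(6z + 7)(7c - 8)

Group as (42cz + 49c) + (-48z - 56) = 7c(6z + 7) - 8(6z + 7).
Both groups share the factor (6z + 7).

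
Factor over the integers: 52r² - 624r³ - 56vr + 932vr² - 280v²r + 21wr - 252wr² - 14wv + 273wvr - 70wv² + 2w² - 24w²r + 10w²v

Group: w(10wv - 24wr + 2w - 70v² + 233vr - 14v - 156r² + 13r) + 4r(10wv - 24wr + 2w - 70v² + 233vr - 14v - 156r² + 13r); both groups contain (10wv - 24wr + 2w - 70v² + 233vr - 14v - 156r² + 13r), so (w + 4r) is a factor with cofactor 10wv - 24wr + 2w - 70v² + 233vr - 14v - 156r² + 13r.
The cofactor groups again: 10wv - 24wr + 2w - 70v² + 233vr - 14v - 156r² + 13r = 2w(5v - 12r + 1) + (-14v + 13r)(5v - 12r + 1); both groups contain (5v - 12r + 1), giving (2w - 14v + 13r)(5v - 12r + 1).

(5v - 12r + 1)(2w - 14v + 13r)(w + 4r)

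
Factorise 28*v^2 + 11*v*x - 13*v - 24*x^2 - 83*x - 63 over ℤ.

Group: 7*v*(4*v - 3*x - 7) + (8*x + 9)*(4*v - 3*x - 7); both groups contain (4*v - 3*x - 7).

(4*v - 3*x - 7)*(7*v + 8*x + 9)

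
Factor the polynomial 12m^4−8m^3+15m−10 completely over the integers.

Group as (12m^4+15m) + (−8m^3−10) = 3m(4m^3+5) − 2(4m^3+5).
Both groups share the factor (4m^3+5).

(3m−2)(4m^3+5)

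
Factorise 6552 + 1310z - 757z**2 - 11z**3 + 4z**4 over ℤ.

(4z + 9)(z + 13)(z - 14)(z - 4)

By the rational root theorem, z = -9/4 is a root, so (4z + 9) divides it; the quotient is z**3 - 5z**2 - 178z + 728.
Next, z = 14 is a root, giving the factor (z - 14) and quotient z**2 + 9z - 52.
The remaining quadratic factors as (z + 13)(z - 4).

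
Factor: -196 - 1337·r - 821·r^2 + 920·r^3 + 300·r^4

(2·r + 7)·(5·r + 4)·(5·r - 7)·(6·r + 1)

Testing divisors of the constant over divisors of the leading coefficient, r = -1/6 is a root, giving the factor (6·r + 1) and quotient 50·r^3 + 145·r^2 - 161·r - 196.
Then r = 7/5 is a root, so (5·r - 7) is a factor; dividing leaves 10·r^2 + 43·r + 28.
The remaining quadratic factors as (5·r + 4)(2·r + 7).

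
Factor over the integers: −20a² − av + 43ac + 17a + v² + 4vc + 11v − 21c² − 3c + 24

−(4a + v − 3c + 3)(5a − v − 7c − 8)

Group: −4a(5a − v − 7c − 8) + (−v + 3c − 3)(5a − v − 7c − 8); both groups contain (5a − v − 7c − 8).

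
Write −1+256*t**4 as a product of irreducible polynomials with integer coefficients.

Difference of squares twice: with A = 4*t and B = 1, A⁴ − B⁴ = (A² − B²)(A² + B²), and A² − B² factors again.

(4*t+1)*(4*t−1)*(16*t**2+1)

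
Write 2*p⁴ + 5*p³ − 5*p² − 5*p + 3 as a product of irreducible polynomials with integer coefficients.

(2*p − 1)*(p + 1)*(p + 3)*(p − 1)

Testing divisors of the constant over divisors of the leading coefficient, p = −1 is a root, so (p + 1) divides it; the quotient is 2*p³ + 3*p² − 8*p + 3.
Next, p = 1 is a root, so (p − 1) is a factor; dividing leaves 2*p² + 5*p − 3.
The remaining quadratic factors as (2*p − 1)(p + 3).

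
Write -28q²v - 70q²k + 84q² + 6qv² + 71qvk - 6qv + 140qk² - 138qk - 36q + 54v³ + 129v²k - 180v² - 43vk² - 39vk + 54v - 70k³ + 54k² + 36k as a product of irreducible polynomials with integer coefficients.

Group: 2q(-14qv - 35qk + 42q - 18v² - 31vk + 60v + 35k² - 27k - 18) + (-3v - 2k)(-14qv - 35qk + 42q - 18v² - 31vk + 60v + 35k² - 27k - 18); both groups contain (-14qv - 35qk + 42q - 18v² - 31vk + 60v + 35k² - 27k - 18), so (2q - 3v - 2k) is a factor with cofactor -14qv - 35qk + 42q - 18v² - 31vk + 60v + 35k² - 27k - 18.
The cofactor groups again: -14qv - 35qk + 42q - 18v² - 31vk + 60v + 35k² - 27k - 18 = -7q(2v + 5k - 6) + (-9v + 7k + 3)(2v + 5k - 6); both groups contain (2v + 5k - 6), giving -(7q + 9v - 7k - 3)(2v + 5k - 6).

-(2q - 3v - 2k)(7q + 9v - 7k - 3)(2v + 5k - 6)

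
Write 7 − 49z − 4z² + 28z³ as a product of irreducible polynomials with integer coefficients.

Group as (28z³ − 49z) + (−4z² + 7) = 7z(4z² − 7) − (4z² − 7).
Both groups share the factor (4z² − 7).

(7z − 1)(4z² − 7)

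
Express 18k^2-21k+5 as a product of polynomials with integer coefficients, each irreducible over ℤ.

(3k-1)(6k-5)

Need a pair with product 18·5 = 90 and sum -21: that's -15 and -6.
Split the middle term: 18k^2-15k - 6k+5 = 3k(6k-5) - (6k-5).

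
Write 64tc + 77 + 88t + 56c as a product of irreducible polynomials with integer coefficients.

(8c + 11)(8t + 7)

Group as (64tc + 88t) + (56c + 77) = 8t(8c + 11) + 7(8c + 11).
Both groups share the factor (8c + 11).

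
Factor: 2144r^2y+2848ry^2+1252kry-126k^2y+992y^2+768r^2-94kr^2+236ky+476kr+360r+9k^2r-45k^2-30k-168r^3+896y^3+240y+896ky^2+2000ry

Group: r(9k^2-94kr-64ky+6k-168r^2-208ry-72r-64y^2-48y) + (-14y-5)(9k^2-94kr-64ky+6k-168r^2-208ry-72r-64y^2-48y); both groups contain (9k^2-94kr-64ky+6k-168r^2-208ry-72r-64y^2-48y), so (r-14y-5) is a factor with cofactor 9k^2-94kr-64ky+6k-168r^2-208ry-72r-64y^2-48y.
The cofactor groups again: 9k^2-94kr-64ky+6k-168r^2-208ry-72r-64y^2-48y = 9k(k-12r-8y) + (14r+8y+6)(k-12r-8y); both groups contain (k-12r-8y), giving (9k+14r+8y+6)(k-12r-8y).

(9k+14r+8y+6)(k-12r-8y)(r-14y-5)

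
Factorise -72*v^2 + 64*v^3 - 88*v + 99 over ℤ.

Group as (64*v^3 - 88*v) + (-72*v^2 + 99) = 8*v*(8*v^2 - 11) - 9*(8*v^2 - 11).
Both groups share the factor (8*v^2 - 11).

(8*v - 9)*(8*v^2 - 11)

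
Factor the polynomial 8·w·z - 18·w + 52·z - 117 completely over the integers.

Group as (8·w·z - 18·w) + (52·z - 117) = 2·w·(4·z - 9) + 13·(4·z - 9).
Both groups share the factor (4·z - 9).

(2·w + 13)·(4·z - 9)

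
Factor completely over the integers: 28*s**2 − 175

Factor out 7, leaving 4*s**2 − 25, which is a difference of two squares.

7*(2*s + 5)*(2*s − 5)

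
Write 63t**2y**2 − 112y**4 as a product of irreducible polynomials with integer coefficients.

Every term has a factor of 7y**2. Then 9t**2 − 16y**2 = (3t)² − (4y)².

7y**2(3t + 4y)(3t − 4y)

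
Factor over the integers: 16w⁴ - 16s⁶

Pull out the common factor 16, leaving -s⁶ + w⁴.
Recognize a difference of squares with the parts w² and s³.

-16(s³ + w²)(s³ - w²)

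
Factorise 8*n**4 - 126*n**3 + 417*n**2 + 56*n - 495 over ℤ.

Among the possible rational roots, n = 11 is a root, so (n - 11) divides it; the quotient is 8*n**3 - 38*n**2 - n + 45.
Continuing, n = 5/4 is a root, giving the factor (4*n - 5) and quotient 2*n**2 - 7*n - 9.
The remaining quadratic factors as (2*n - 9)(n + 1).

(2*n - 9)*(4*n - 5)*(n + 1)*(n - 11)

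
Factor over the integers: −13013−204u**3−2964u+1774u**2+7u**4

Testing divisors of the constant over divisors of the leading coefficient, u = −13/7 is a root, so (7u+13) divides it; the quotient is u**3−31u**2+311u−1001.
Then u = 13 is a root, giving the factor (u−13) and quotient u**2−18u+77.
The remaining quadratic factors as (u−7)(u−11).

(7u+13)(u−11)(u−13)(u−7)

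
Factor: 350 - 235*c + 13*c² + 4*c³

(4*c - 7)*(c + 10)*(c - 5)

Testing divisors of the constant over divisors of the leading coefficient, c = -10 is a root, giving the factor (c + 10) and quotient 4*c² - 27*c + 35.
The remaining quadratic factors as (4*c - 7)(c - 5).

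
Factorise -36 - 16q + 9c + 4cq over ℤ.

(4q + 9)(c - 4)

Group as (4cq + 9c) + (-16q - 36) = c(4q + 9) - 4(4q + 9).
Both groups share the factor (4q + 9).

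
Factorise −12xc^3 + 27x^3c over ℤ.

Factor out 3xc, leaving 9x^2 − 4c^2, which is a difference of two squares.

3cx(3x − 2c)(3x + 2c)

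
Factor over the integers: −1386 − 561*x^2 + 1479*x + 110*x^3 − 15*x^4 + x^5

(x − 2)*(x − 3)*(x − 7)*(x^2 − 3*x + 33)

Testing divisors of the constant over divisors of the leading coefficient, x = 2 is a root, so (x − 2) is a factor; dividing leaves x^4 − 13*x^3 + 84*x^2 − 393*x + 693.
Continuing, x = 3 is a root, so (x − 3) is a factor; dividing leaves x^3 − 10*x^2 + 54*x − 231.
Then x = 7 is a root, so (x − 7) divides it; the quotient is x^2 − 3*x + 33.
The quadratic x^2 − 3*x + 33 has discriminant −123 < 0 and is irreducible over ℤ.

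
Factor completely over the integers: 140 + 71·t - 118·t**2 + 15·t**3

By the rational root theorem, t = 7 is a root, so (t - 7) divides it; the quotient is 15·t**2 - 13·t - 20.
The remaining quadratic factors as (3·t - 5)(5·t + 4).

(3·t - 5)·(5·t + 4)·(t - 7)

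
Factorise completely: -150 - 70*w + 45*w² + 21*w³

(7*w + 15)*(3*w² - 10)

Group as (21*w³ - 70*w) + (45*w² - 150) = 7*w*(3*w² - 10) + 15*(3*w² - 10).
Both groups share the factor (3*w² - 10).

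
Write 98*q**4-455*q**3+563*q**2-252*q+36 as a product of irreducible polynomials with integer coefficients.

(2*q-1)*(7*q-2)*(7*q-6)*(q-3)

By the rational root theorem, q = 6/7 is a root, so (7*q-6) is a factor; dividing leaves 14*q**3-53*q**2+35*q-6.
Continuing, q = 2/7 is a root, so (7*q-2) divides it; the quotient is 2*q**2-7*q+3.
The remaining quadratic factors as (q-3)(2*q-1).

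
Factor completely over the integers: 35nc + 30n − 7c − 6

(5n − 1)(7c + 6)

Group as (35nc + 30n) + (−7c − 6) = 5n(7c + 6) − (7c + 6).
Both groups share the factor (7c + 6).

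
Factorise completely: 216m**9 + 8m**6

8m**6(3m + 1)(9m**2 - 3m + 1)

Factor out 8m**6 first: what remains is 27m**3 + 1.
Recognize a sum of cubes with the parts 3m and 1.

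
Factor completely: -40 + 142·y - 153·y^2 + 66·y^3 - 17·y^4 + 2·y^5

(2·y - 1)·(y - 1)·(y - 4)·(y^2 - 3·y + 10)

Among the possible rational roots, y = 1 is a root, so (y - 1) is a factor; dividing leaves 2·y^4 - 15·y^3 + 51·y^2 - 102·y + 40.
Continuing, y = 1/2 is a root, so (2·y - 1) divides it; the quotient is y^3 - 7·y^2 + 22·y - 40.
Continuing, y = 4 is a root, so (y - 4) is a factor; dividing leaves y^2 - 3·y + 10.
The quadratic y^2 - 3·y + 10 has discriminant -31 < 0 and is irreducible over ℤ.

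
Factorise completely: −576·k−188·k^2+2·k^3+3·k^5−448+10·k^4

(3·k+4)·(k+2)·(k−4)·(k^2+4·k+14)

By the rational root theorem, k = −4/3 is a root, giving the factor (3·k+4) and quotient k^4+2·k^3−2·k^2−60·k−112.
Continuing, k = −2 is a root, so (k+2) divides it; the quotient is k^3−2·k−56.
Then k = 4 is a root, giving the factor (k−4) and quotient k^2+4·k+14.
The quadratic k^2+4·k+14 has discriminant −40 < 0 and is irreducible over ℤ.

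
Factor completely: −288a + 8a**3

8a(a + 6)(a − 6)

Every term has a factor of 8a. Then a**2 − 36 = (a)² − (6)².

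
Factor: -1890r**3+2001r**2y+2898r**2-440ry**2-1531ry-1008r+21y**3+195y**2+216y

Group: 14r(-135r**2+114ry+207r-7y**2-65y-72) - 3y(-135r**2+114ry+207r-7y**2-65y-72); both groups contain (-135r**2+114ry+207r-7y**2-65y-72), so (14r-3y) is a factor with cofactor -135r**2+114ry+207r-7y**2-65y-72.
The cofactor groups again: -135r**2+114ry+207r-7y**2-65y-72 = -15r(9r-7y-9) + (y+8)(9r-7y-9); both groups contain (9r-7y-9), giving -(15r-y-8)(9r-7y-9).

-(14r-3y)(15r-y-8)(9r-7y-9)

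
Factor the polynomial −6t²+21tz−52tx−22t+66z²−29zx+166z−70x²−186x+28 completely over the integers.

−(2t−11z+14x−2)(3t+6z+5x+14)

Group: −3t(2t−11z+14x−2) + (−6z−5x−14)(2t−11z+14x−2); both groups contain (2t−11z+14x−2).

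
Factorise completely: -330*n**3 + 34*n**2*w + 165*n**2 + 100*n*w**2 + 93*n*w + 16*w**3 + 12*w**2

-(11*n + 4*w)*(5*n + w)*(6*n - 4*w - 3)

Group: 11*n*(-30*n**2 + 14*n*w + 15*n + 4*w**2 + 3*w) + 4*w*(-30*n**2 + 14*n*w + 15*n + 4*w**2 + 3*w); both groups contain (-30*n**2 + 14*n*w + 15*n + 4*w**2 + 3*w), so (11*n + 4*w) is a factor with cofactor -30*n**2 + 14*n*w + 15*n + 4*w**2 + 3*w.
The cofactor groups again: -30*n**2 + 14*n*w + 15*n + 4*w**2 + 3*w = -6*n*(5*n + w) + (4*w + 3)*(5*n + w); both groups contain (5*n + w), giving -(6*n - 4*w - 3)*(5*n + w).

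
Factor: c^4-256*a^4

(c-4*a)*(c+4*a)*(c^2+16*a^2)

Difference of squares twice: with A = c and B = 4*a, A⁴ − B⁴ = (A² − B²)(A² + B²), and A² − B² factors again.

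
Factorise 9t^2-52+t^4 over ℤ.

(t+2)(t-2)(t^2+13)

Substitute u = t^2 to get a quadratic in u, then factor.
t^2+13 is irreducible over ℤ (always positive, so no real roots).
t^2-4 is a difference of squares.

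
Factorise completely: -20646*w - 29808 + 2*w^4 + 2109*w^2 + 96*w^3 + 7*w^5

(7*w + 9)*(w + 8)*(w - 6)*(w^2 - 3*w + 69)

Trying the rational-root candidates, w = -8 is a root, so (w + 8) divides it; the quotient is 7*w^4 - 54*w^3 + 528*w^2 - 2115*w - 3726.
Next, w = 6 is a root, so (w - 6) divides it; the quotient is 7*w^3 - 12*w^2 + 456*w + 621.
Next, w = -9/7 is a root, so (7*w + 9) divides it; the quotient is w^2 - 3*w + 69.
The quadratic w^2 - 3*w + 69 has discriminant -267 < 0 and is irreducible over ℤ.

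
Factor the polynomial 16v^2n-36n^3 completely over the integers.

Pull out the common factor 4n; 4v^2-9n^2 is a difference of squares.

4n(2v-3n)(2v+3n)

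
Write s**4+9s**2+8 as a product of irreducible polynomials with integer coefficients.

(s**2+1)(s**2+8)

Substitute u = s**2 to get a quadratic in u, then factor.
s**2+1 is irreducible over ℤ (sum of squares).
s**2+8 is irreducible over ℤ (always positive, so no real roots).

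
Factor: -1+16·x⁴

(2·x)⁴ − (1)⁴ = ((2·x)² − (1)²)((2·x)² + (1)²); the first factor splits again, the second (4·x²+1) is irreducible.

(2·x+1)·(2·x-1)·(4·x²+1)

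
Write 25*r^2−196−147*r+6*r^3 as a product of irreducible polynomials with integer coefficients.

By the rational root theorem, r = −7 is a root, giving the factor (r+7) and quotient 6*r^2−17*r−28.
The remaining quadratic factors as (r−4)(6*r+7).

(6*r+7)*(r+7)*(r−4)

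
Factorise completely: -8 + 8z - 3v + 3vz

(3v + 8)(z - 1)

Group as (3vz - 3v) + (8z - 8) = 3v(z - 1) + 8(z - 1).
Both groups share the factor (z - 1).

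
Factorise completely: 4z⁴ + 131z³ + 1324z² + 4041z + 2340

(4z + 3)(z + 13)(z + 15)(z + 4)

Testing divisors of the constant over divisors of the leading coefficient, z = -13 is a root, so (z + 13) divides it; the quotient is 4z³ + 79z² + 297z + 180.
Then z = -3/4 is a root, so (4z + 3) is a factor; dividing leaves z² + 19z + 60.
The remaining quadratic factors as (z + 4)(z + 15).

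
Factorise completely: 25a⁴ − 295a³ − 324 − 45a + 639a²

By the rational root theorem, a = 1 is a root, giving the factor (a − 1) and quotient 25a³ − 270a² + 369a + 324.
Then a = −3/5 is a root, giving the factor (5a + 3) and quotient 5a² − 57a + 108.
The remaining quadratic factors as (5a − 12)(a − 9).

(5a + 3)(5a − 12)(a − 1)(a − 9)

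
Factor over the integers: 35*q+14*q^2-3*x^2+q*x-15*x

Group: 2*q*(7*q-3*x) + (x+5)*(7*q-3*x); both groups contain (7*q-3*x).

(2*q+x+5)*(7*q-3*x)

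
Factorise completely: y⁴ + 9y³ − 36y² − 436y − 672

(y + 2)(y + 6)(y + 8)(y − 7)

Among the possible rational roots, y = 7 is a root, giving the factor (y − 7) and quotient y³ + 16y² + 76y + 96.
Continuing, y = −2 is a root, so (y + 2) divides it; the quotient is y² + 14y + 48.
The remaining quadratic factors as (y + 8)(y + 6).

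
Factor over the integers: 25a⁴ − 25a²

Factor out 25a² first: what remains is a² − 1.
Recognize a difference of squares with the parts a and 1.

25a²(a + 1)(a − 1)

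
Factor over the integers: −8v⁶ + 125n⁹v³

v³(5n³ − 2v)(25n⁶ + 10n³v + 4v²)

Factor out v³ first: what remains is 125n⁹ − 8v³.
Recognize a difference of cubes with the parts 5n³ and 2v.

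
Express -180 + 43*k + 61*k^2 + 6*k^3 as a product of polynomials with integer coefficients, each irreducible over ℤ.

Among the possible rational roots, k = 4/3 is a root, giving the factor (3*k - 4) and quotient 2*k^2 + 23*k + 45.
The remaining quadratic factors as (k + 9)(2*k + 5).

(2*k + 5)*(3*k - 4)*(k + 9)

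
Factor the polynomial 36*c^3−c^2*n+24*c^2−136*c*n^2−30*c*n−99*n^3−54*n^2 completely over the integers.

Group: 9*c*(4*c^2−5*c*n−9*n^2) + (11*n+6)*(4*c^2−5*c*n−9*n^2); both groups contain (4*c^2−5*c*n−9*n^2), so (9*c+11*n+6) is a factor with cofactor 4*c^2−5*c*n−9*n^2.
The cofactor groups again: 4*c^2−5*c*n−9*n^2 = 4*c*(c+n) − 9*n*(c+n); both groups contain (c+n), giving (4*c−9*n)*(c+n).

(4*c−9*n)*(9*c+11*n+6)*(c+n)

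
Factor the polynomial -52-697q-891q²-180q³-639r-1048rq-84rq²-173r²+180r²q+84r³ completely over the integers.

Group: r(84r²+264rq+163r+180q²+171q+13) + (-q-4)(84r²+264rq+163r+180q²+171q+13); both groups contain (84r²+264rq+163r+180q²+171q+13), so (r-q-4) is a factor with cofactor 84r²+264rq+163r+180q²+171q+13.
The cofactor groups again: 84r²+264rq+163r+180q²+171q+13 = 7r(12r+12q+1) + (15q+13)(12r+12q+1); both groups contain (12r+12q+1), giving (7r+15q+13)(12r+12q+1).

(r-q-4)(12r+12q+1)(7r+15q+13)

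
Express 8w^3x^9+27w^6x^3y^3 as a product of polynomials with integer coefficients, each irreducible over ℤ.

Factor out w^3x^3 first: what remains is 27w^3y^3+8x^6.
Recognize a sum of cubes with the parts 2x^2 and 3wy.

w^3x^3(3wy+2x^2)(9w^2y^2-6wx^2y+4x^4)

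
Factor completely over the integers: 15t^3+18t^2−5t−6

(5t+6)(3t^2−1)

Group as (15t^3−5t) + (18t^2−6) = 5t(3t^2−1) + 6(3t^2−1).
Both groups share the factor (3t^2−1).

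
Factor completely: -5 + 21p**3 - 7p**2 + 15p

(3p - 1)(7p**2 + 5)

Group as (21p**3 + 15p) + (-7p**2 - 5) = 3p(7p**2 + 5) - (7p**2 + 5).
Both groups share the factor (7p**2 + 5).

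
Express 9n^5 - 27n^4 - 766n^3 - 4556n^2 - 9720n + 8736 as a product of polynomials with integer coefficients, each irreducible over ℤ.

By the rational root theorem, n = 13 is a root, giving the factor (n - 13) and quotient 9n^4 + 90n^3 + 404n^2 + 696n - 672.
Then n = 2/3 is a root, giving the factor (3n - 2) and quotient 3n^3 + 32n^2 + 156n + 336.
Then n = -14/3 is a root, so (3n + 14) is a factor; dividing leaves n^2 + 6n + 24.
The quadratic n^2 + 6n + 24 has discriminant -60 < 0 and is irreducible over ℤ.

(3n + 14)(3n - 2)(n - 13)(n^2 + 6n + 24)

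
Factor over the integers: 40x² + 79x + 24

Need a pair with product 40·24 = 960 and sum 79: that's 15 and 64.
Split the middle term: 40x² + 15x + 64x + 24 = 5x(8x + 3) + 8(8x + 3).

(5x + 8)(8x + 3)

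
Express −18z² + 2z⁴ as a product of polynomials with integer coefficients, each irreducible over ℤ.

Every term has a factor of 2z². Then z² − 9 = (z)² − (3)².

2z²(z + 3)(z − 3)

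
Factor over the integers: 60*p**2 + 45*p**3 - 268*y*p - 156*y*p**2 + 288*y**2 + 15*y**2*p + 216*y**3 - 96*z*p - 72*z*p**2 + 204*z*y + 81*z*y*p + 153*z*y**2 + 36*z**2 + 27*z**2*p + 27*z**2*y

Group: 3*z*(9*z*y + 9*z*p + 12*z + 27*y**2 + 12*y*p + 36*y - 15*p**2 - 20*p) + (8*y - 3*p)*(9*z*y + 9*z*p + 12*z + 27*y**2 + 12*y*p + 36*y - 15*p**2 - 20*p); both groups contain (9*z*y + 9*z*p + 12*z + 27*y**2 + 12*y*p + 36*y - 15*p**2 - 20*p), so (3*z + 8*y - 3*p) is a factor with cofactor 9*z*y + 9*z*p + 12*z + 27*y**2 + 12*y*p + 36*y - 15*p**2 - 20*p.
The cofactor groups again: 9*z*y + 9*z*p + 12*z + 27*y**2 + 12*y*p + 36*y - 15*p**2 - 20*p = 3*z*(3*y + 3*p + 4) + (9*y - 5*p)*(3*y + 3*p + 4); both groups contain (3*y + 3*p + 4), giving (3*z + 9*y - 5*p)*(3*y + 3*p + 4).

(3*z + 8*y - 3*p)*(3*z + 9*y - 5*p)*(3*y + 3*p + 4)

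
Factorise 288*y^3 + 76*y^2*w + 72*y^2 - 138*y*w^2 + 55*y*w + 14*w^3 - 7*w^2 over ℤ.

(4*y - 2*w + 1)*(9*y - w)*(8*y + 7*w)

Group: 4*y*(72*y^2 + 55*y*w - 7*w^2) + (-2*w + 1)*(72*y^2 + 55*y*w - 7*w^2); both groups contain (72*y^2 + 55*y*w - 7*w^2), so (4*y - 2*w + 1) is a factor with cofactor 72*y^2 + 55*y*w - 7*w^2.
The cofactor groups again: 72*y^2 + 55*y*w - 7*w^2 = 8*y*(9*y - w) + 7*w*(9*y - w); both groups contain (9*y - w), giving (8*y + 7*w)*(9*y - w).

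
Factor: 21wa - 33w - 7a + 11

Group as (21wa - 33w) + (-7a + 11) = 3w(7a - 11) - (7a - 11).
Both groups share the factor (7a - 11).

(3w - 1)(7a - 11)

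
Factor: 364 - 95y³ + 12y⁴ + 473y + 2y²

(3y + 4)(4y - 13)(y + 1)(y - 7)

By the rational root theorem, y = 7 is a root, so (y - 7) is a factor; dividing leaves 12y³ - 11y² - 75y - 52.
Continuing, y = -1 is a root, so (y + 1) is a factor; dividing leaves 12y² - 23y - 52.
The remaining quadratic factors as (4y - 13)(3y + 4).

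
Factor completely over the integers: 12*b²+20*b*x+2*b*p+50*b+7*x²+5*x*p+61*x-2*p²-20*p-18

Group: 2*b*(6*b+7*x-2*p-2) + (x+p+9)*(6*b+7*x-2*p-2); both groups contain (6*b+7*x-2*p-2).

(2*b+x+p+9)*(6*b+7*x-2*p-2)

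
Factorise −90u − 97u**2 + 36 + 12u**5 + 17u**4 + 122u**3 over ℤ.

Testing divisors of the constant over divisors of the leading coefficient, u = 1/3 is a root, giving the factor (3u − 1) and quotient 4u**4 + 7u**3 + 43u**2 − 18u − 36.
Then u = −3/4 is a root, so (4u + 3) is a factor; dividing leaves u**3 + u**2 + 10u − 12.
Then u = 1 is a root, so (u − 1) is a factor; dividing leaves u**2 + 2u + 12.
The quadratic u**2 + 2u + 12 has discriminant −44 < 0 and is irreducible over ℤ.

(3u − 1)(4u + 3)(u − 1)(u**2 + 2u + 12)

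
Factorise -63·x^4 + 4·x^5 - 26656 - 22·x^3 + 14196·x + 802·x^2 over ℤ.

(4·x - 7)·(x - 14)·(x - 8)·(x^2 + 8·x + 34)

Among the possible rational roots, x = 7/4 is a root, giving the factor (4·x - 7) and quotient x^4 - 14·x^3 - 30·x^2 + 148·x + 3808.
Continuing, x = 8 is a root, so (x - 8) divides it; the quotient is x^3 - 6·x^2 - 78·x - 476.
Next, x = 14 is a root, so (x - 14) divides it; the quotient is x^2 + 8·x + 34.
The quadratic x^2 + 8·x + 34 has discriminant -72 < 0 and is irreducible over ℤ.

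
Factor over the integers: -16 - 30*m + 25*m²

(5*m + 2)*(5*m - 8)

Need a pair with product 25·(-16) = -400 and sum -30: that's -40 and 10.
Split the middle term: 25*m² - 40*m + 10*m - 16 = 5*m*(5*m - 8) + 2*(5*m - 8).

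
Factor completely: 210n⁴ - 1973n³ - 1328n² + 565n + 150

Testing divisors of the constant over divisors of the leading coefficient, n = -5/6 is a root, giving the factor (6n + 5) and quotient 35n³ - 358n² + 77n + 30.
Then n = 10 is a root, so (n - 10) is a factor; dividing leaves 35n² - 8n - 3.
The remaining quadratic factors as (7n - 3)(5n + 1).

(5n + 1)(6n + 5)(7n - 3)(n - 10)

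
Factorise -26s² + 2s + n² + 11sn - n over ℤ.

-(2s - n)(13s + n - 1)

Group: -13s(2s - n) + (-n + 1)(2s - n); both groups contain (2s - n).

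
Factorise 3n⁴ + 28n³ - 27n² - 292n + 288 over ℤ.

(3n - 8)(n + 4)(n + 9)(n - 1)

By the rational root theorem, n = -4 is a root, giving the factor (n + 4) and quotient 3n³ + 16n² - 91n + 72.
Then n = 1 is a root, giving the factor (n - 1) and quotient 3n² + 19n - 72.
The remaining quadratic factors as (3n - 8)(n + 9).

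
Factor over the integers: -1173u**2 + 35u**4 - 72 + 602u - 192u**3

(5u - 1)(7u - 2)(u + 4)(u - 9)

Testing divisors of the constant over divisors of the leading coefficient, u = -4 is a root, so (u + 4) is a factor; dividing leaves 35u**3 - 332u**2 + 155u - 18.
Then u = 9 is a root, so (u - 9) is a factor; dividing leaves 35u**2 - 17u + 2.
The remaining quadratic factors as (7u - 2)(5u - 1).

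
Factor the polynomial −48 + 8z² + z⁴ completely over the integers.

Substitute u = z² to get a quadratic in u, then factor.
z² + 12 is irreducible over ℤ (always positive, so no real roots).
z² − 4 is a difference of squares.

(z + 2)(z − 2)(z² + 12)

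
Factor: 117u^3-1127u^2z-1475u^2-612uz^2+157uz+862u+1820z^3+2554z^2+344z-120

(13u-14z-5)(9u+13z-2)(u-10z-12)

Group: 13u(9u^2-77uz-110u-130z^2-136z+24) + (-14z-5)(9u^2-77uz-110u-130z^2-136z+24); both groups contain (9u^2-77uz-110u-130z^2-136z+24), so (13u-14z-5) is a factor with cofactor 9u^2-77uz-110u-130z^2-136z+24.
The cofactor groups again: 9u^2-77uz-110u-130z^2-136z+24 = 9u(u-10z-12) + (13z-2)(u-10z-12); both groups contain (u-10z-12), giving (9u+13z-2)(u-10z-12).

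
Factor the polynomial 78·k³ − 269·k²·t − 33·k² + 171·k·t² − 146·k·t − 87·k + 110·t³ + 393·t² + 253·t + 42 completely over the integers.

Group: 13·k·(6·k² − 23·k·t − 9·k + 22·t² + 17·t + 3) + (5·t + 14)·(6·k² − 23·k·t − 9·k + 22·t² + 17·t + 3); both groups contain (6·k² − 23·k·t − 9·k + 22·t² + 17·t + 3), so (13·k + 5·t + 14) is a factor with cofactor 6·k² − 23·k·t − 9·k + 22·t² + 17·t + 3.
The cofactor groups again: 6·k² − 23·k·t − 9·k + 22·t² + 17·t + 3 = 6·k·(k − 2·t − 1) + (−11·t − 3)·(k − 2·t − 1); both groups contain (k − 2·t − 1), giving (6·k − 11·t − 3)·(k − 2·t − 1).

(13·k + 5·t + 14)·(6·k − 11·t − 3)·(k − 2·t − 1)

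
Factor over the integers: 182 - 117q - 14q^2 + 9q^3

(9q - 14)(q^2 - 13)

Group as (9q^3 - 117q) + (-14q^2 + 182) = 9q(q^2 - 13) - 14(q^2 - 13).
Both groups share the factor (q^2 - 13).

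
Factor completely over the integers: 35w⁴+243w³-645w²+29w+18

(5w-1)(7w+1)(w+9)(w-2)

Among the possible rational roots, w = -1/7 is a root, so (7w+1) divides it; the quotient is 5w³+34w²-97w+18.
Next, w = -9 is a root, so (w+9) divides it; the quotient is 5w²-11w+2.
The remaining quadratic factors as (5w-1)(w-2).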